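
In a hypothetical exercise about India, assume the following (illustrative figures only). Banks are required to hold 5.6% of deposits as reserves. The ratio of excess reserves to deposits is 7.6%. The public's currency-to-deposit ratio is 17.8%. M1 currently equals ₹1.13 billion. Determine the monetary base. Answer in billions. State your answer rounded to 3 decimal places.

The money multiplier is m = (1 + c) / (rr + e + c) = (1 + 0.178) / (0.056 + 0.076 + 0.178) = 3.8.
MB = M / m = 1.13 / 3.8 ≈ 0.2974 billion.

₹0.297 billion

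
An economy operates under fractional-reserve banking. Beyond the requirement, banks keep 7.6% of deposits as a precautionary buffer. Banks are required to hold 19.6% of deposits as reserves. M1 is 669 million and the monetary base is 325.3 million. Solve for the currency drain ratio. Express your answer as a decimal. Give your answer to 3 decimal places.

Using m = M/MB = 669/325.3 ≈ 2.056563. From m = (1 + c)/(c + rr + e), rearranging gives 1 + c = m·(c + rr + e), so c·(1 − m) = m·(rr + e) − 1.
Hence c = [m·(rr + e) − 1]/(1 − m) = [2.056563 × (0.196 + 0.076) − 1] / (1 − 2.056563) ≈ 0.417027.

0.417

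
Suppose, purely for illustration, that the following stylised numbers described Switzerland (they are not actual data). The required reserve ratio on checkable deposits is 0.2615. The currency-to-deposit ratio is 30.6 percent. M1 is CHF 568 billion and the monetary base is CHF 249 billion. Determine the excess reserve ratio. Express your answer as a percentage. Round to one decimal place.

0.5%

Using m = M/MB = 568/249 ≈ 2.281124. Since m = (1 + c)/(c + rr + e), the denominator satisfies c + rr + e = (1 + c)/m = (1 + 0.306) / 2.281124 ≈ 0.572525.
With c = 0.306 and rr = 0.2615, the excess reserve ratio is 0.572525 − 0.306 − 0.2615 = 0.005025.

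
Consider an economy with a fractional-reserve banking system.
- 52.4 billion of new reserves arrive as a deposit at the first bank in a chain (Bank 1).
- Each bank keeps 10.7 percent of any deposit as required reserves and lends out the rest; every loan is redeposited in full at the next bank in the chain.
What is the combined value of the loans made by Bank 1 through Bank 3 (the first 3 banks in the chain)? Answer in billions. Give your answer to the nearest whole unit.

Bank i lends (1 − rr)^i of the original deposit: Bank 1 lends 52.4·0.8930 = 46.7932, Bank 2 lends 52.4·0.8930² ≈ 41.7863, and so on.
Summing a geometric series: total = 52.4·[0.8930·(1 − 0.8930^3) / (1 − 0.8930)] ≈ 125.8947 billion.

126 billion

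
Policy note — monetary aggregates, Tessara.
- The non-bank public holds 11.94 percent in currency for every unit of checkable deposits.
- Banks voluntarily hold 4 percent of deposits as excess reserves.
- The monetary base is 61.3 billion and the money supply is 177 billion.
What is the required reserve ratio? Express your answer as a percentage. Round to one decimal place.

Using m = M/MB = 177/61.3 ≈ 2.887439. Since m = (1 + c)/(c + rr + e), the denominator satisfies c + rr + e = (1 + c)/m = (1 + 0.1194) / 2.887439 ≈ 0.387679.
With c = 0.1194 and e = 0.04, the required reserve ratio is 0.387679 − 0.1194 − 0.04 = 0.228279.

22.8%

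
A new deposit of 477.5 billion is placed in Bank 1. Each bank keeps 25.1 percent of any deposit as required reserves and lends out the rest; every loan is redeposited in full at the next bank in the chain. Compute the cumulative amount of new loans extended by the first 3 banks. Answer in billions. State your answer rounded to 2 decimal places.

826.17 billion

Bank i lends (1 − rr)^i of the original deposit: Bank 1 lends 477.5·0.7490 = 357.6475, Bank 2 lends 477.5·0.7490² ≈ 267.8780, and so on.
Summing a geometric series: total = 477.5·[0.7490·(1 − 0.7490^3) / (1 − 0.7490)] ≈ 826.1661 billion.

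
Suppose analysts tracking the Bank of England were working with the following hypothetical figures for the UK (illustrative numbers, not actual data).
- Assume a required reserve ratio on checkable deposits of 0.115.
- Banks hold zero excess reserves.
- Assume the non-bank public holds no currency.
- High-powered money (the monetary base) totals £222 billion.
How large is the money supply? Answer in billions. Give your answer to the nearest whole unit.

With no currency drain or excess reserves, the money multiplier is m = 1/rr = 1/0.115 ≈ 8.6957.
Money supply M = m × MB = 8.6957 × 222 = 1930.4454 billion.

£1930 billion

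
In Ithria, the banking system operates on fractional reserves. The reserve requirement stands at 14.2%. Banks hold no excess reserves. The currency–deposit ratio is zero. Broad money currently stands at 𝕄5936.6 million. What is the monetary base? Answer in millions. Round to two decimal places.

𝕄843.00 million

With no currency drain and no excess reserves, the money multiplier is m = 1/rr = 1/0.142 ≈ 7.0422535.
The monetary base is MB = M / m = 5936.6 / 7.0422535 ≈ 842.9972 million.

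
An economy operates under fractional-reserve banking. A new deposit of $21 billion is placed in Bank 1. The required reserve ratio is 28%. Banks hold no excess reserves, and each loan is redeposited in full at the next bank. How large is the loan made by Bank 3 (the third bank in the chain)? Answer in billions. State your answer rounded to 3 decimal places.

Each bank lends a fraction (1 − rr) = 0.7200 of the deposit it receives, so Bank 3 receives 21·0.7200^2 and lends 21·0.7200^3 ≈ 7.8382 billion.

$7.838 billion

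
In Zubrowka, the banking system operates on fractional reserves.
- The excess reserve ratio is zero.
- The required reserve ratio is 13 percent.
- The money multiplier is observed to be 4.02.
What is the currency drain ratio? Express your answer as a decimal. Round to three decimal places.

Using m = 4.02. From m = (1 + c)/(c + rr + e), rearranging gives 1 + c = m·(c + rr + e), so c·(1 − m) = m·(rr + e) − 1.
Hence c = [m·(rr + e) − 1]/(1 − m) = [4.02 × (0.13 + 0) − 1] / (1 − 4.02) ≈ 0.158079.

0.158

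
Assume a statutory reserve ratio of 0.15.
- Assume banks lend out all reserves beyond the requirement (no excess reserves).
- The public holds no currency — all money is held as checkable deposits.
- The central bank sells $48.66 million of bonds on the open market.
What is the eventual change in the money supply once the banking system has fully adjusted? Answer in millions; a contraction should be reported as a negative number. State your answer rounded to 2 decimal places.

-324.40 million

The simple money multiplier is m = 1/rr = 1/0.15 ≈ 6.66667.
An open-market sale reduces the monetary base by 48.66 million, so ΔM = m × ΔMB = 6.66667 × (−48.66) ≈ -324.4002 million.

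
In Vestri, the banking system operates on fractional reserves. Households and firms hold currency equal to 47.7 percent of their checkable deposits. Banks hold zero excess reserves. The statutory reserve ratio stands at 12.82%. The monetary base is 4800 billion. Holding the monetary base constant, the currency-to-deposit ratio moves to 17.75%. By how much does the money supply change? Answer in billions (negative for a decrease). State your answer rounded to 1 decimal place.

6774.2 billion

Initially m₁ = (1 + 0.477) / (0.1282 + 0.477) ≈ 2.440516, so M₁ = 2.440516 × 4800 = 11714.4768 billion.
After the change m₂ = (1 + 0.1775) / (0.1282 + 0.1775) ≈ 3.851816, so M₂ = 3.851816 × 4800 = 18488.7168 billion.
ΔM = M₂ − M₁ = 18488.7168 − 11714.4768 = 6774.24 billion.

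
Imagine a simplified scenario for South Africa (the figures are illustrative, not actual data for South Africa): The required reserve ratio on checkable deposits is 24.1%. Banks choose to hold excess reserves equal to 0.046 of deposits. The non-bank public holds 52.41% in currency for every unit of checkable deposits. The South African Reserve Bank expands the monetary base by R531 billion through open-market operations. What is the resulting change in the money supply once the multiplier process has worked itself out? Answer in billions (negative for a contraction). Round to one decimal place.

R997.8 billion

The money multiplier is m = (1 + c) / (rr + e + c) = (1 + 0.5241) / (0.241 + 0.046 + 0.5241) ≈ 1.87905.
The purchase adds 531 billion of base, so ΔM = m × ΔMB = 1.87905 × (+531) ≈ 997.7756 billion.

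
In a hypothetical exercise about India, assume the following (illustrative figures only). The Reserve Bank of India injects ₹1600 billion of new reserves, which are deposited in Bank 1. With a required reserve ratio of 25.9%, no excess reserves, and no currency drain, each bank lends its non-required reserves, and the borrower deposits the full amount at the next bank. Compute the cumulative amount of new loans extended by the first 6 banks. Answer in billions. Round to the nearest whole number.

₹3820 billion

Bank i lends (1 − rr)^i of the original deposit: Bank 1 lends 1600·0.7410 = 1185.6000, Bank 2 lends 1600·0.7410² = 878.5296, and so on.
Summing a geometric series: total = 1600·[0.7410·(1 − 0.7410^6) / (1 − 0.7410)] ≈ 3819.8183 billion.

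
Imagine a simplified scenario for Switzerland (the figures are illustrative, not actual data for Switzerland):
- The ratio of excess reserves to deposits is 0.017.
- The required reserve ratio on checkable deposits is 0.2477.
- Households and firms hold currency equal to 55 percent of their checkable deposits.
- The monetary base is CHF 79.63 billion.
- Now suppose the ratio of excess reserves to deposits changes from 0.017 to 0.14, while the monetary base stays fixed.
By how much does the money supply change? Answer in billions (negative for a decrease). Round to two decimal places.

-19.87 billion

Initially m₁ = (1 + 0.55) / (0.2477 + 0.017 + 0.55) ≈ 1.90254, so M₁ = 1.90254 × 79.63 ≈ 151.4993 billion.
After the change m₂ = (1 + 0.55) / (0.2477 + 0.14 + 0.55) ≈ 1.65298, so M₂ = 1.65298 × 79.63 ≈ 131.6268 billion.
ΔM = M₂ − M₁ = 131.6268 − 151.4993 = -19.8725 billion.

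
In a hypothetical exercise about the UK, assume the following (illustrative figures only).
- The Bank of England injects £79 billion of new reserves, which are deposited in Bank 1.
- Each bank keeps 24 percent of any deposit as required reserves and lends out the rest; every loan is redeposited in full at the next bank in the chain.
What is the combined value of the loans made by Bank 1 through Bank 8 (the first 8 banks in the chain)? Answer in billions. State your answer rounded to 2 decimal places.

£222.32 billion

Bank i lends (1 − rr)^i of the original deposit: Bank 1 lends 79·0.7600 = 60.0400, Bank 2 lends 79·0.7600² = 45.6304, and so on.
Summing a geometric series: total = 79·[0.7600·(1 − 0.7600^8) / (1 − 0.7600)] ≈ 222.3222 billion.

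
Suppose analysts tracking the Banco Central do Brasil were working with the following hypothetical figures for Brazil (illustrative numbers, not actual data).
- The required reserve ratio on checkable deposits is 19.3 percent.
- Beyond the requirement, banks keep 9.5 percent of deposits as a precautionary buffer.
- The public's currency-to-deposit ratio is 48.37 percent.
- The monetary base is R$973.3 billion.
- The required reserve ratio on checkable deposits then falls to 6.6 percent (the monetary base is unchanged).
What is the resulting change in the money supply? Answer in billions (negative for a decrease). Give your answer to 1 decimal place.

R$368.6 billion

Initially m₁ = (1 + 0.4837) / (0.193 + 0.095 + 0.4837) ≈ 1.92264, so M₁ = 1.92264 × 973.3 ≈ 1871.3055 billion.
After the change m₂ = (1 + 0.4837) / (0.066 + 0.095 + 0.4837) ≈ 2.30138, so M₂ = 2.30138 × 973.3 ≈ 2239.9332 billion.
ΔM = M₂ − M₁ = 2239.9332 − 1871.3055 = 368.6277 billion.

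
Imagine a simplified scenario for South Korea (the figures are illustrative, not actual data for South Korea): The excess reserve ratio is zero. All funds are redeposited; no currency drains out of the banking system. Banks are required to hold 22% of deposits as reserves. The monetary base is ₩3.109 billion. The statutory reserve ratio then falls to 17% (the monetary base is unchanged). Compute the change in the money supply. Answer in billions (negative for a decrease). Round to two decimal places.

Initially m₁ = 1 / (0.22) ≈ 4.5455, so M₁ = 4.5455 × 3.109 ≈ 14.132 billion.
After the change m₂ = 1 / (0.17) ≈ 5.8824, so M₂ = 5.8824 × 3.109 ≈ 18.2884 billion.
ΔM = M₂ − M₁ = 18.2884 − 14.132 = 4.1564 billion.

₩4.16 billion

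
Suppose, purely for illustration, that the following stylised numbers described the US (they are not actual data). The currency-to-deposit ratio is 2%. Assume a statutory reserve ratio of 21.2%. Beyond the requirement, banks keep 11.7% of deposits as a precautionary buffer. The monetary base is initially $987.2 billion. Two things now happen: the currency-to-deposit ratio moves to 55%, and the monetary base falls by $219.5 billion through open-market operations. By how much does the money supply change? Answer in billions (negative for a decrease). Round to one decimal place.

-1531.5 billion

Before: m₁ = (1 + 0.02) / (0.212 + 0.117 + 0.02) ≈ 2.92264, MB₁ = 987.2, so M₁ = 2.92264 × 987.2 ≈ 2885.2302 billion.
After: m₂ = (1 + 0.55) / (0.212 + 0.117 + 0.55) ≈ 1.76337, MB₂ = 987.2 − 219.5 = 767.7, so M₂ = 1.76337 × 767.7 ≈ 1353.7391 billion.
ΔM = M₂ − M₁ = 1353.7391 − 2885.2302 = -1531.4911 billion.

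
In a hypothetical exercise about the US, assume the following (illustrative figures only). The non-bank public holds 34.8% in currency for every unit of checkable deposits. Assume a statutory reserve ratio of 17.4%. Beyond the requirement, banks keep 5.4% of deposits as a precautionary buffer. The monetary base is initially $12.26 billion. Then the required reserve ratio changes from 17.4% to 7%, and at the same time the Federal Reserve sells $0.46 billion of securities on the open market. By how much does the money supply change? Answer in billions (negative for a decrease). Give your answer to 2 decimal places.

$5.01 billion

Before: m₁ = (1 + 0.348) / (0.174 + 0.054 + 0.348) ≈ 2.34028, MB₁ = 12.26, so M₁ = 2.34028 × 12.26 ≈ 28.6918 billion.
After: m₂ = (1 + 0.348) / (0.07 + 0.054 + 0.348) ≈ 2.85593, MB₂ = 12.26 − 0.46 = 11.8, so M₂ = 2.85593 × 11.8 ≈ 33.7 billion.
ΔM = M₂ − M₁ = 33.7 − 28.6918 = 5.0082 billion.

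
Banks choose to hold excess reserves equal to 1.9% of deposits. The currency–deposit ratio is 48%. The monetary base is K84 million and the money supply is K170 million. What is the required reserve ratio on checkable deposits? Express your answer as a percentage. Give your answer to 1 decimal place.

Using m = M/MB = 170/84 ≈ 2.023810. Since m = (1 + c)/(c + rr + e), the denominator satisfies c + rr + e = (1 + c)/m = (1 + 0.48) / 2.023810 ≈ 0.731294.
With c = 0.48 and e = 0.019, the required reserve ratio on checkable deposits is 0.731294 − 0.48 − 0.019 = 0.232294.

23.2%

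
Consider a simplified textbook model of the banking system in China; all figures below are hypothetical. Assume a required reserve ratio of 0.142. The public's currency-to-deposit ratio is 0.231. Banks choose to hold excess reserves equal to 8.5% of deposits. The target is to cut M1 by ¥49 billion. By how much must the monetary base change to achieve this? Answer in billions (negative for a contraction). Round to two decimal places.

-18.23 billion

The money multiplier is m = (1 + c) / (rr + e + c) = (1 + 0.231) / (0.142 + 0.085 + 0.231) ≈ 2.68777.
ΔMB = ΔM / m = (−49) / 2.68777 ≈ -18.2307 billion.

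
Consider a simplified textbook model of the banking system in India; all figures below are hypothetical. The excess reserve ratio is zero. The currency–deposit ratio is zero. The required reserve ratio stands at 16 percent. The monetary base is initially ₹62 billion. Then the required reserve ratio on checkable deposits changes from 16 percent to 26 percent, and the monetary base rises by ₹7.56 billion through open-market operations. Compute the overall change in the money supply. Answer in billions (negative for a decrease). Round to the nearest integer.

-120 billion

Before: m₁ = 1 / (0.16) = 6.25, MB₁ = 62, so M₁ = 6.25 × 62 = 387.5 billion.
After: m₂ = 1 / (0.26) ≈ 3.8462, MB₂ = 62 + 7.56 = 69.56, so M₂ = 3.8462 × 69.56 ≈ 267.5417 billion.
ΔM = M₂ − M₁ = 267.5417 − 387.5 = -119.9583 billion.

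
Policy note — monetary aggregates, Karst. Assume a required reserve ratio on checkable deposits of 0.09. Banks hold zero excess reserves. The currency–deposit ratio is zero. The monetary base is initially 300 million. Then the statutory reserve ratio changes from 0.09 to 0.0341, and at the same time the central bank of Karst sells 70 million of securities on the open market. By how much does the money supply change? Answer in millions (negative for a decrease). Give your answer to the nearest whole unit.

3412 million

Before: m₁ = 1 / (0.09) ≈ 11.1111, MB₁ = 300, so M₁ = 11.1111 × 300 = 3333.33 million.
After: m₂ = 1 / (0.0341) ≈ 29.3255, MB₂ = 300 − 70 = 230, so M₂ = 29.3255 × 230 = 6744.865 million.
ΔM = M₂ − M₁ = 6744.865 − 3333.33 = 3411.535 million.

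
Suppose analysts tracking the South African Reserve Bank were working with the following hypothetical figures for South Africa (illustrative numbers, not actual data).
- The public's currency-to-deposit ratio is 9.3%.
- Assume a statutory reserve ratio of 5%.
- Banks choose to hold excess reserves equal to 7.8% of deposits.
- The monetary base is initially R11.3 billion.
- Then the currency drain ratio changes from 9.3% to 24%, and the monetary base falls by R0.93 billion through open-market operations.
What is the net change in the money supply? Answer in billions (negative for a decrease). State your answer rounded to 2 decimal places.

-20.94 billion

Before: m₁ = (1 + 0.093) / (0.05 + 0.078 + 0.093) ≈ 4.94570, MB₁ = 11.3, so M₁ = 4.94570 × 11.3 ≈ 55.8864 billion.
After: m₂ = (1 + 0.24) / (0.05 + 0.078 + 0.24) ≈ 3.36957, MB₂ = 11.3 − 0.93 = 10.37, so M₂ = 3.36957 × 10.37 ≈ 34.9424 billion.
ΔM = M₂ − M₁ = 34.9424 − 55.8864 = -20.944 billion.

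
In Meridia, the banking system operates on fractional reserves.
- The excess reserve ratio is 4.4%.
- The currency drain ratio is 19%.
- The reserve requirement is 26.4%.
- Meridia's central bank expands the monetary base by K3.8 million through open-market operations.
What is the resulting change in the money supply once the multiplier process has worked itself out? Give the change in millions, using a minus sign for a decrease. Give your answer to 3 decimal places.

K9.080 million

The money multiplier is m = (1 + c) / (rr + e + c) = (1 + 0.19) / (0.264 + 0.044 + 0.19) ≈ 2.38956.
The purchase adds 3.8 million of base, so ΔM = m × ΔMB = 2.38956 × (+3.8) ≈ 9.0803 million.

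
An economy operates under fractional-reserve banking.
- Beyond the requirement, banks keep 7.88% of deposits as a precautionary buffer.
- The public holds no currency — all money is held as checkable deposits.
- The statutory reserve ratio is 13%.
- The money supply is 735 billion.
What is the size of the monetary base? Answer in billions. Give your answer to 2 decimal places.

153.47 billion

The money multiplier is m = 1 / (rr + e) = 1 / (0.13 + 0.0788) ≈ 4.789272.
MB = M / m = 735 / 4.789272 ≈ 153.468 billion.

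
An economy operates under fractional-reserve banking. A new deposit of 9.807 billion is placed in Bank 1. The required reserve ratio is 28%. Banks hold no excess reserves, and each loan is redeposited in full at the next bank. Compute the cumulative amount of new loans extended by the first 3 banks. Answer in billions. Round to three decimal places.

15.805 billion

Bank i lends (1 − rr)^i of the original deposit: Bank 1 lends 9.807·0.7200 ≈ 7.0610, Bank 2 lends 9.807·0.7200² ≈ 5.0839, and so on.
Summing a geometric series: total = 9.807·[0.7200·(1 − 0.7200^3) / (1 − 0.7200)] ≈ 15.8054 billion.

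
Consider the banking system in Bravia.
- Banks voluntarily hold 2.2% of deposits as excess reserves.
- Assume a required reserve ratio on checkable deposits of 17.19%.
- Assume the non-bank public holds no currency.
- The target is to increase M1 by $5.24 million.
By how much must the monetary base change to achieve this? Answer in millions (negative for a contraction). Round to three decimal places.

$1.016 million

The money multiplier is m = 1 / (rr + e) = 1 / (0.1719 + 0.022) ≈ 5.15730.
ΔMB = ΔM / m = (+5.24) / 5.15730 ≈ 1.016 million.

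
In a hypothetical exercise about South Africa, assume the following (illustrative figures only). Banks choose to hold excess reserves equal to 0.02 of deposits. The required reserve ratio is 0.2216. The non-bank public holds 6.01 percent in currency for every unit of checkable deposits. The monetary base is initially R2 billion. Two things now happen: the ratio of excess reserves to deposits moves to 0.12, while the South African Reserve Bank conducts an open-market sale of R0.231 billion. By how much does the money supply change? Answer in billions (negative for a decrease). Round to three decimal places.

Before: m₁ = (1 + 0.0601) / (0.2216 + 0.02 + 0.0601) ≈ 3.51376, MB₁ = 2, so M₁ = 3.51376 × 2 ≈ 7.0275 billion.
After: m₂ = (1 + 0.0601) / (0.2216 + 0.12 + 0.0601) ≈ 2.63903, MB₂ = 2 − 0.231 = 1.769, so M₂ = 2.63903 × 1.769 ≈ 4.6684 billion.
ΔM = M₂ − M₁ = 4.6684 − 7.0275 = -2.3591 billion.

-2.359 billion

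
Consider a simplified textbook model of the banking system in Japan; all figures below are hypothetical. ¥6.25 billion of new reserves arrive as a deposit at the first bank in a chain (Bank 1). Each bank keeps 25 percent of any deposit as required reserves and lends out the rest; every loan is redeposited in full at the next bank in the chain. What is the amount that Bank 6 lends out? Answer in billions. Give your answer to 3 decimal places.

¥1.112 billion

Each bank lends a fraction (1 − rr) = 0.7500 of the deposit it receives, so Bank 6 receives 6.25·0.7500^5 and lends 6.25·0.7500^6 ≈ 1.1124 billion.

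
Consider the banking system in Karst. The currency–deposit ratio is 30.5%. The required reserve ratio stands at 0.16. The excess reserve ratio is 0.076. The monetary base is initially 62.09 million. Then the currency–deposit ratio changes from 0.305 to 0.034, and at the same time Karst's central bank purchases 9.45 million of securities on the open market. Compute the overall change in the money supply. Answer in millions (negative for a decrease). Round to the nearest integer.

124 million

Before: m₁ = (1 + 0.305) / (0.16 + 0.076 + 0.305) ≈ 2.4122, MB₁ = 62.09, so M₁ = 2.4122 × 62.09 ≈ 149.7735 million.
After: m₂ = (1 + 0.034) / (0.16 + 0.076 + 0.034) ≈ 3.8296, MB₂ = 62.09 + 9.45 = 71.54, so M₂ = 3.8296 × 71.54 ≈ 273.9696 million.
ΔM = M₂ − M₁ = 273.9696 − 149.7735 = 124.1961 million.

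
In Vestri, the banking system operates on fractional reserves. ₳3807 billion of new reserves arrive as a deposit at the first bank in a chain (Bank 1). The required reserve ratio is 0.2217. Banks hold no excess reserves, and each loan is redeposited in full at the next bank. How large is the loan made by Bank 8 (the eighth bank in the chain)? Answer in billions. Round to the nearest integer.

Each bank lends a fraction (1 − rr) = 0.7783 of the deposit it receives, so Bank 8 receives 3807·0.7783^7 and lends 3807·0.7783^8 ≈ 512.5770 billion.

₳513 billion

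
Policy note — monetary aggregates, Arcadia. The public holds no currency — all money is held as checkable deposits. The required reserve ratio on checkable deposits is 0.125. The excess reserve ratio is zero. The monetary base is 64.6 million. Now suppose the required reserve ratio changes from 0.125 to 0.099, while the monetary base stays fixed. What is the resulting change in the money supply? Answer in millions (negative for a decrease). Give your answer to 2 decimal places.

135.73 million

Initially m₁ = 1 / (0.125) = 8, so M₁ = 8 × 64.6 = 516.8 million.
After the change m₂ = 1 / (0.099) ≈ 10.10101, so M₂ = 10.10101 × 64.6 ≈ 652.5252 million.
ΔM = M₂ − M₁ = 652.5252 − 516.8 = 135.7252 million.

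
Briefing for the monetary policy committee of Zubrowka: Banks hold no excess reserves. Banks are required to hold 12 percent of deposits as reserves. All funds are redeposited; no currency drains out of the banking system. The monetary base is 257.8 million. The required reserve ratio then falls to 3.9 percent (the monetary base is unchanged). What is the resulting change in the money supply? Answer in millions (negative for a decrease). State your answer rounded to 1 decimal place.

Initially m₁ = 1 / (0.12) ≈ 8.33333, so M₁ = 8.33333 × 257.8 ≈ 2148.3325 million.
After the change m₂ = 1 / (0.039) ≈ 25.64103, so M₂ = 25.64103 × 257.8 ≈ 6610.2575 million.
ΔM = M₂ − M₁ = 6610.2575 − 2148.3325 = 4461.925 million.

4461.9 million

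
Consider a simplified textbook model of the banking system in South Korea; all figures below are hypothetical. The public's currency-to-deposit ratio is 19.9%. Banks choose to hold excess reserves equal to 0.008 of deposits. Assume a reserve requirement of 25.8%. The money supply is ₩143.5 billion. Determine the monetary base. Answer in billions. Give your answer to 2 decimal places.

₩55.65 billion

The money multiplier is m = (1 + c) / (rr + e + c) = (1 + 0.199) / (0.258 + 0.008 + 0.199) ≈ 2.578495.
MB = M / m = 143.5 / 2.578495 ≈ 55.6526 billion.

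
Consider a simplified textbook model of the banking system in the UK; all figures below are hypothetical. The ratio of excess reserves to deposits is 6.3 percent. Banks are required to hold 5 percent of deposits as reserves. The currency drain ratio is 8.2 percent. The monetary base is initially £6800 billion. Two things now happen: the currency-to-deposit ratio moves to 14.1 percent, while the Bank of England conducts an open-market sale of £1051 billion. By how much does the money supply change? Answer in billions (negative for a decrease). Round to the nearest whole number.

-11906 billion

Before: m₁ = (1 + 0.082) / (0.05 + 0.063 + 0.082) ≈ 5.54872, MB₁ = 6800, so M₁ = 5.54872 × 6800 = 37731.296 billion.
After: m₂ = (1 + 0.141) / (0.05 + 0.063 + 0.141) ≈ 4.49213, MB₂ = 6800 − 1051 = 5749, so M₂ = 4.49213 × 5749 ≈ 25825.2554 billion.
ΔM = M₂ − M₁ = 25825.2554 − 37731.296 = -11906.0406 billion.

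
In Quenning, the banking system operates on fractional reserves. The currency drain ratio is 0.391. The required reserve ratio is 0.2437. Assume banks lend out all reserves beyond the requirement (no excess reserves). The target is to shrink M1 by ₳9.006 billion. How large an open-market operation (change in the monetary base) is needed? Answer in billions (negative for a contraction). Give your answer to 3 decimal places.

The money multiplier is m = (1 + c) / (rr + c) = (1 + 0.391) / (0.2437 + 0.391) ≈ 2.19159.
ΔMB = ΔM / m = (−9.006) / 2.19159 ≈ -4.1093 billion.

-4.109 billion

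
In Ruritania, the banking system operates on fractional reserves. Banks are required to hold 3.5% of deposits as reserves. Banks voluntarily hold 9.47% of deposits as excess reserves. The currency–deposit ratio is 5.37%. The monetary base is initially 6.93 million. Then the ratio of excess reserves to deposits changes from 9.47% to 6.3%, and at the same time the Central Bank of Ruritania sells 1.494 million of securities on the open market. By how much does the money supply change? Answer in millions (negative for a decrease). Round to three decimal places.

Before: m₁ = (1 + 0.0537) / (0.035 + 0.0947 + 0.0537) ≈ 5.74537, MB₁ = 6.93, so M₁ = 5.74537 × 6.93 ≈ 39.8154 million.
After: m₂ = (1 + 0.0537) / (0.035 + 0.063 + 0.0537) ≈ 6.94595, MB₂ = 6.93 − 1.494 = 5.436, so M₂ = 6.94595 × 5.436 ≈ 37.7582 million.
ΔM = M₂ − M₁ = 37.7582 − 39.8154 = -2.0572 million.

-2.057 million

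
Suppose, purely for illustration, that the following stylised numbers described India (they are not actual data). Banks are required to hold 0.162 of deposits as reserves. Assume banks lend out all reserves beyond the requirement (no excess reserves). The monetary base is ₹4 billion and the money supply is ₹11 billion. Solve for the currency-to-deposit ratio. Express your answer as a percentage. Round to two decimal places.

Using m = M/MB = 11/4 = 2.750000. From m = (1 + c)/(c + rr + e), rearranging gives 1 + c = m·(c + rr + e), so c·(1 − m) = m·(rr + e) − 1.
Hence c = [m·(rr + e) − 1]/(1 − m) = [2.750000 × (0.162 + 0) − 1] / (1 − 2.750000) ≈ 0.316857.

31.69%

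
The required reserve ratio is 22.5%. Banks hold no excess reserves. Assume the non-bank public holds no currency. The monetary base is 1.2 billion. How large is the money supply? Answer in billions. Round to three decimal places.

With no currency drain or excess reserves, the money multiplier is m = 1/rr = 1/0.225 ≈ 4.44444.
Money supply M = m × MB = 4.44444 × 1.2 ≈ 5.3333 billion.

5.333 billion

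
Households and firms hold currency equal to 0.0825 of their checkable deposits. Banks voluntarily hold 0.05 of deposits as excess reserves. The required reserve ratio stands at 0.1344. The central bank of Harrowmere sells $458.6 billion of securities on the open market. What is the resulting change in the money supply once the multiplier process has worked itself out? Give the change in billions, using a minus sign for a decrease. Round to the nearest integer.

The money multiplier is m = (1 + c) / (rr + e + c) = (1 + 0.0825) / (0.1344 + 0.05 + 0.0825) ≈ 4.0558.
The sale removes 458.6 billion of base, so ΔM = m × ΔMB = 4.0558 × (−458.6) ≈ -1859.9899 billion.

-1860 billion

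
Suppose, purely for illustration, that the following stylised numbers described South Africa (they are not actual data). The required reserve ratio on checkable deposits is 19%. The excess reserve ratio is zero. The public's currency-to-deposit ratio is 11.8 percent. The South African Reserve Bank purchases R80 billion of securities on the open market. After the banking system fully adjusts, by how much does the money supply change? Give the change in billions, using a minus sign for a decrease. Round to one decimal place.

The money multiplier is m = (1 + c) / (rr + c) = (1 + 0.118) / (0.19 + 0.118) ≈ 3.6299.
The purchase adds 80 billion of base, so ΔM = m × ΔMB = 3.6299 × (+80) = 290.392 billion.

R290.4 billion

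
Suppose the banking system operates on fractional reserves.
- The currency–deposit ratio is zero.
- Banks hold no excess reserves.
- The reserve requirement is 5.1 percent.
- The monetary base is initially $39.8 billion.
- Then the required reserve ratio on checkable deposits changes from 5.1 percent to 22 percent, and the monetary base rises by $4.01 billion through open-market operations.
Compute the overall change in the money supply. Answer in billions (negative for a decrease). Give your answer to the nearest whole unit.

Before: m₁ = 1 / (0.051) ≈ 19.6078, MB₁ = 39.8, so M₁ = 19.6078 × 39.8 ≈ 780.3904 billion.
After: m₂ = 1 / (0.22) ≈ 4.5455, MB₂ = 39.8 + 4.01 = 43.81, so M₂ = 4.5455 × 43.81 ≈ 199.1384 billion.
ΔM = M₂ − M₁ = 199.1384 − 780.3904 = -581.252 billion.

-581 billion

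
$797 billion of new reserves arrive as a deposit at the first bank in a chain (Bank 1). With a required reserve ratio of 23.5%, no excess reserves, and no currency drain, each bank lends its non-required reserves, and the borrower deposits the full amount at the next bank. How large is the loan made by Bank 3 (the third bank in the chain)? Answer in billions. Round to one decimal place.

$356.8 billion

Each bank lends a fraction (1 − rr) = 0.7650 of the deposit it receives, so Bank 3 receives 797·0.7650^2 and lends 797·0.7650^3 ≈ 356.8146 billion.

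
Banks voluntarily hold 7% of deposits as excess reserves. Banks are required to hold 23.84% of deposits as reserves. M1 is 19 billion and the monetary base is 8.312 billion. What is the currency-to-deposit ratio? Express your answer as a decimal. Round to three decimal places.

Using m = M/MB = 19/8.312 ≈ 2.285852. From m = (1 + c)/(c + rr + e), rearranging gives 1 + c = m·(c + rr + e), so c·(1 − m) = m·(rr + e) − 1.
Hence c = [m·(rr + e) − 1]/(1 − m) = [2.285852 × (0.2384 + 0.07) − 1] / (1 − 2.285852) ≈ 0.229454.

0.229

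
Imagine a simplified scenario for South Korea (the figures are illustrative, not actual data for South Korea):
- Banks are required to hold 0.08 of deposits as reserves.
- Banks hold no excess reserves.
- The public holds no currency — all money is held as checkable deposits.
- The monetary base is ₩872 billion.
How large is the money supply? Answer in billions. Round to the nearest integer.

₩10900 billion

With no currency drain or excess reserves, the money multiplier is m = 1/rr = 1/0.08 = 12.5.
Money supply M = m × MB = 12.5 × 872 = 10900 billion.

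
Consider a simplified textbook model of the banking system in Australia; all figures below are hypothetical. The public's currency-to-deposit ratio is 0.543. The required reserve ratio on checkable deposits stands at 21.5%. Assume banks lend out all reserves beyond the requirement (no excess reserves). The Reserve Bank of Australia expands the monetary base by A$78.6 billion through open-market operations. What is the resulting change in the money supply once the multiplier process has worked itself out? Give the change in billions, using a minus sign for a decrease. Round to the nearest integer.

A$160 billion

The money multiplier is m = (1 + c) / (rr + c) = (1 + 0.543) / (0.215 + 0.543) ≈ 2.0356.
The purchase adds 78.6 billion of base, so ΔM = m × ΔMB = 2.0356 × (+78.6) ≈ 159.9982 billion.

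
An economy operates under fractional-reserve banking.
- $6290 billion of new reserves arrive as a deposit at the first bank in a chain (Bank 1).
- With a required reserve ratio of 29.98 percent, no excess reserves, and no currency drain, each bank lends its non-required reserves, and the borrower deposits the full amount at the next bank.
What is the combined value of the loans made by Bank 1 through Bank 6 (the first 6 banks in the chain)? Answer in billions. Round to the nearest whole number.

Bank i lends (1 − rr)^i of the original deposit: Bank 1 lends 6290·0.7002 = 4404.2580, Bank 2 lends 6290·0.7002² ≈ 3083.8615, and so on.
Summing a geometric series: total = 6290·[0.7002·(1 − 0.7002^6) / (1 − 0.7002)] ≈ 12959.3481 billion.

$12959 billion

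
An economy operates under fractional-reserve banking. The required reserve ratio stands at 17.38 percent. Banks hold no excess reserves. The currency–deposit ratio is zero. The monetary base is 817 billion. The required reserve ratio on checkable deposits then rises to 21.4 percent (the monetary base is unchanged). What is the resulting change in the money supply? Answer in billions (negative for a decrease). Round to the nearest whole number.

Initially m₁ = 1 / (0.1738) ≈ 5.7537, so M₁ = 5.7537 × 817 = 4700.7729 billion.
After the change m₂ = 1 / (0.214) ≈ 4.6729, so M₂ = 4.6729 × 817 = 3817.7593 billion.
ΔM = M₂ − M₁ = 3817.7593 − 4700.7729 = -883.0136 billion.

-883 billion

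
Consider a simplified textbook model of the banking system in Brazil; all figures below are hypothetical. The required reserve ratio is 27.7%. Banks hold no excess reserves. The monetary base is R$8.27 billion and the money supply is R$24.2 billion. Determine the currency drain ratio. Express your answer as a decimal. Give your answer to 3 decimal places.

Using m = M/MB = 24.2/8.27 ≈ 2.926239. From m = (1 + c)/(c + rr + e), rearranging gives 1 + c = m·(c + rr + e), so c·(1 − m) = m·(rr + e) − 1.
Hence c = [m·(rr + e) − 1]/(1 − m) = [2.926239 × (0.277 + 0) − 1] / (1 − 2.926239) ≈ 0.098343.

0.098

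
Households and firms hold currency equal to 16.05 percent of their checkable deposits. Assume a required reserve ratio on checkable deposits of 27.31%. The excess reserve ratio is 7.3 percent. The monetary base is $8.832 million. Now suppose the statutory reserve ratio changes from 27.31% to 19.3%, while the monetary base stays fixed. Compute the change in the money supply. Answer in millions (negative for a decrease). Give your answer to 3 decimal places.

$3.800 million

Initially m₁ = (1 + 0.1605) / (0.2731 + 0.073 + 0.1605) ≈ 2.29076, so M₁ = 2.29076 × 8.832 ≈ 20.232 million.
After the change m₂ = (1 + 0.1605) / (0.193 + 0.073 + 0.1605) ≈ 2.72098, so M₂ = 2.72098 × 8.832 ≈ 24.0317 million.
ΔM = M₂ − M₁ = 24.0317 − 20.232 = 3.7997 million.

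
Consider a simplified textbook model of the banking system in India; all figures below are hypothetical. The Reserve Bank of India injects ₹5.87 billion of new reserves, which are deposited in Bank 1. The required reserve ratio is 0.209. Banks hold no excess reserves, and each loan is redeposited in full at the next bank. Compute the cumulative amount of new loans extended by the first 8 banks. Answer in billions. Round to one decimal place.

₹18.8 billion

Bank i lends (1 − rr)^i of the original deposit: Bank 1 lends 5.87·0.7910 ≈ 4.6432, Bank 2 lends 5.87·0.7910² ≈ 3.6727, and so on.
Summing a geometric series: total = 5.87·[0.7910·(1 − 0.7910^8) / (1 − 0.7910)] ≈ 18.8114 billion.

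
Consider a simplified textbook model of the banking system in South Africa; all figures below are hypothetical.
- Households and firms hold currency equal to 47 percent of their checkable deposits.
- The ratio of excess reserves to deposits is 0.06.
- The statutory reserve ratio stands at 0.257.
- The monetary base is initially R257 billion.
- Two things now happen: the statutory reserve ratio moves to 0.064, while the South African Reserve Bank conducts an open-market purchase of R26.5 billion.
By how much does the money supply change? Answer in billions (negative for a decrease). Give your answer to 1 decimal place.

Before: m₁ = (1 + 0.47) / (0.257 + 0.06 + 0.47) ≈ 1.86785, MB₁ = 257, so M₁ = 1.86785 × 257 ≈ 480.0374 billion.
After: m₂ = (1 + 0.47) / (0.064 + 0.06 + 0.47) ≈ 2.47475, MB₂ = 257 + 26.5 = 283.5, so M₂ = 2.47475 × 283.5 ≈ 701.5916 billion.
ΔM = M₂ − M₁ = 701.5916 − 480.0374 = 221.5542 billion.

R221.6 billion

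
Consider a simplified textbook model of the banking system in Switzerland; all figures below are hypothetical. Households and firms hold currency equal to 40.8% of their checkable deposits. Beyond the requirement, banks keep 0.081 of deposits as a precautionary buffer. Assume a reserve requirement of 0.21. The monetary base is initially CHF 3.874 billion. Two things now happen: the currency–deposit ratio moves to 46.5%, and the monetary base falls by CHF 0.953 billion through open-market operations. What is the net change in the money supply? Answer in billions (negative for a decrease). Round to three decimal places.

-2.143 billion

Before: m₁ = (1 + 0.408) / (0.21 + 0.081 + 0.408) ≈ 2.01431, MB₁ = 3.874, so M₁ = 2.01431 × 3.874 ≈ 7.8034 billion.
After: m₂ = (1 + 0.465) / (0.21 + 0.081 + 0.465) ≈ 1.93783, MB₂ = 3.874 − 0.953 = 2.921, so M₂ = 1.93783 × 2.921 ≈ 5.6604 billion.
ΔM = M₂ − M₁ = 5.6604 − 7.8034 = -2.143 billion.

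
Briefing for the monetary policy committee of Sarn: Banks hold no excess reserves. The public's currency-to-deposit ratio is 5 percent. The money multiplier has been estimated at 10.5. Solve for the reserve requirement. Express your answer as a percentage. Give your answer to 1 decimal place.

Using m = 10.5. Since m = (1 + c)/(c + rr + e), the denominator satisfies c + rr + e = (1 + c)/m = (1 + 0.05) / 10.5 = 0.100000.
With c = 0.05 and e = 0, the reserve requirement is 0.100000 − 0.05 − 0 = 0.05.

5.0%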